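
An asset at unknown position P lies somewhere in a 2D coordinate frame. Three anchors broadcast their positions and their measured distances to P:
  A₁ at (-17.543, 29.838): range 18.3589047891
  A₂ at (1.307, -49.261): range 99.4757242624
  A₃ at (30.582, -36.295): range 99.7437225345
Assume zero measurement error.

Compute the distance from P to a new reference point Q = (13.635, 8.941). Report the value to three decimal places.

53.810

eq1: (x + 17.543)² + (y − 29.838)² = 18.3589047891²
eq2: (x − 1.307)² + (y + 49.261)² = 99.4757242624²
eq3: (x − 30.582)² + (y + 36.295)² = 99.7437225345²
eq3−eq1, eq3−eq2 (x²,y² cancel):
  -96.250·x + 132.266·y = 8557.238144
  -58.550·x − 25.932·y = 229.159089
det = -96.250·-25.932 − 132.266·-58.550 = 10240.129300
x = (8557.238144·-25.932 − 132.266·229.159089) / 10240.129300 = -24.630183
y = (-96.250·229.159089 − 8557.238144·-58.550) / 10240.129300 = 46.773797
|P − Q| = √((-24.630183 − 13.635)² + (46.773797 − 8.941)²) = 53.810266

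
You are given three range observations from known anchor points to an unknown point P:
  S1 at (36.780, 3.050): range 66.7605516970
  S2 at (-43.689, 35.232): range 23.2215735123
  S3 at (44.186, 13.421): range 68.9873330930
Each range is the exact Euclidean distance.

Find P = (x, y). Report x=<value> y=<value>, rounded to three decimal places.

x=-20.555 y=37.250

eq1: (x − 36.780)² + (y − 3.050)² = 66.7605516970²
eq2: (x + 43.689)² + (y − 35.232)² = 23.2215735123²
eq3: (x − 44.186)² + (y − 13.421)² = 68.9873330930²
eq2−eq3, eq2−eq1 (x²,y² cancel):
  175.750·x − 43.622·y = -5237.507359
  160.938·x − 64.364·y = -5705.681432
det = 175.750·-64.364 − -43.622·160.938 = -4291.535564
x = (-5237.507359·-64.364 − -43.622·-5705.681432) / -4291.535564 = -20.555274
y = (175.750·-5705.681432 − -5237.507359·160.938) / -4291.535564 = 37.249966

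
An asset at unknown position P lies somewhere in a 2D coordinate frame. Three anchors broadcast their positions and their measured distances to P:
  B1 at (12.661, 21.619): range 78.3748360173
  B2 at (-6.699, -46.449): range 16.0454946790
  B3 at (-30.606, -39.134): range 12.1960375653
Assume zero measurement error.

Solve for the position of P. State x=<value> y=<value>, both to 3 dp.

eq1: (x − 12.661)² + (y − 21.619)² = 78.3748360173²
eq2: (x + 6.699)² + (y + 46.449)² = 16.0454946790²
eq3: (x + 30.606)² + (y + 39.134)² = 12.1960375653²
eq2−eq3, eq2−eq1 (x²,y² cancel):
  -47.814·x + 14.630·y = 374.525557
  38.720·x + 136.136·y = -7459.861141
det = -47.814·136.136 − 14.630·38.720 = -7075.680304
x = (374.525557·136.136 − 14.630·-7459.861141) / -7075.680304 = -22.630217
y = (-47.814·-7459.861141 − 374.525557·38.720) / -7075.680304 = -48.360604

x=-22.630 y=-48.361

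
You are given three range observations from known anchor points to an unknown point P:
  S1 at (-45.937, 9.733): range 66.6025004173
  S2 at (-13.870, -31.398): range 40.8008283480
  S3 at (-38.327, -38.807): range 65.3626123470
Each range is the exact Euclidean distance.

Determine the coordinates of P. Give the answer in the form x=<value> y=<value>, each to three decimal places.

x=18.606 y=-6.700

eq1: (x + 45.937)² + (y − 9.733)² = 66.6025004173²
eq2: (x + 13.870)² + (y + 31.398)² = 40.8008283480²
eq3: (x + 38.327)² + (y + 38.807)² = 65.3626123470²
eq1−eq2, eq1−eq3 (x²,y² cancel):
  64.134·x − 82.262·y = 1744.457514
  15.220·x − 97.080·y = 933.624889
det = 64.134·-97.080 − -82.262·15.220 = -4974.101080
x = (1744.457514·-97.080 − -82.262·933.624889) / -4974.101080 = 18.606394
y = (64.134·933.624889 − 1744.457514·15.220) / -4974.101080 = -6.699996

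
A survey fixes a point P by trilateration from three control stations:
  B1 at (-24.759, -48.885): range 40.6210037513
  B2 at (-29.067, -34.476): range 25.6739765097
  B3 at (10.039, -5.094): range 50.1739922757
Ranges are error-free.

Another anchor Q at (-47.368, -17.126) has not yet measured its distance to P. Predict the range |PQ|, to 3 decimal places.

eq1: (x + 24.759)² + (y + 48.885)² = 40.6210037513²
eq2: (x + 29.067)² + (y + 34.476)² = 25.6739765097²
eq3: (x − 10.039)² + (y + 5.094)² = 50.1739922757²
eq3−eq2, eq3−eq1 (x²,y² cancel):
  -78.212·x − 58.764·y = 3765.031139
  -69.596·x − 87.582·y = 3743.384504
det = -78.212·-87.582 − -58.764·-69.596 = 2760.224040
x = (3765.031139·-87.582 − -58.764·3743.384504) / 2760.224040 = -39.769493
y = (-78.212·3743.384504 − 3765.031139·-69.596) / 2760.224040 = -11.139125
|P − Q| = √((-39.769493 − -47.368)² + (-11.139125 − -17.126)²) = 9.673675

9.674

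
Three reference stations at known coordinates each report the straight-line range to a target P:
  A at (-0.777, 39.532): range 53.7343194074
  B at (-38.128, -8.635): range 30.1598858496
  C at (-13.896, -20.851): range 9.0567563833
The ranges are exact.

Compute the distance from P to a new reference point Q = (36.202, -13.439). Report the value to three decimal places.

eq1: (x + 0.777)² + (y − 39.532)² = 53.7343194074²
eq2: (x + 38.128)² + (y + 8.635)² = 30.1598858496²
eq3: (x + 13.896)² + (y + 20.851)² = 9.0567563833²
eq3−eq1, eq3−eq2 (x²,y² cancel):
  26.238·x + 120.766·y = -1869.832510
  -48.464·x + 24.432·y = 72.850714
det = 26.238·24.432 − 120.766·-48.464 = 6493.850240
x = (-1869.832510·24.432 − 120.766·72.850714) / 6493.850240 = -8.389728
y = (26.238·72.850714 − -1869.832510·-48.464) / 6493.850240 = -13.660325
|P − Q| = √((-8.389728 − 36.202)² + (-13.660325 − -13.439)²) = 44.592277

44.592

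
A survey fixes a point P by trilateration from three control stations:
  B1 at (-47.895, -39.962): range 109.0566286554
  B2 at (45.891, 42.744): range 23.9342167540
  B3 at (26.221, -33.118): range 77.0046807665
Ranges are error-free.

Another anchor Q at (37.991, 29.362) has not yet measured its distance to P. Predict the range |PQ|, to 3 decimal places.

eq1: (x + 47.895)² + (y + 39.962)² = 109.0566286554²
eq2: (x − 45.891)² + (y − 42.744)² = 23.9342167540²
eq3: (x − 26.221)² + (y + 33.118)² = 77.0046807665²
eq3−eq2, eq3−eq1 (x²,y² cancel):
  39.340·x + 151.724·y = 7505.564780
  -148.232·x − 13.688·y = -3857.077690
det = 39.340·-13.688 − 151.724·-148.232 = 21951.866048
x = (7505.564780·-13.688 − 151.724·-3857.077690) / 21951.866048 = 21.978773
y = (39.340·-3857.077690 − 7505.564780·-148.232) / 21951.866048 = 43.769739
|P − Q| = √((21.978773 − 37.991)² + (43.769739 − 29.362)²) = 21.540064

21.540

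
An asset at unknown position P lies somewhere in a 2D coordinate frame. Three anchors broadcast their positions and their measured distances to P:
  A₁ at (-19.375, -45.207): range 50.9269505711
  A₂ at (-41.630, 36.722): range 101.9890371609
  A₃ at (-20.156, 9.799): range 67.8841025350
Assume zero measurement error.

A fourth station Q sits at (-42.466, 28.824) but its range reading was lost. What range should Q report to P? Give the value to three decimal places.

eq1: (x + 19.375)² + (y + 45.207)² = 50.9269505711²
eq2: (x + 41.630)² + (y − 36.722)² = 101.9890371609²
eq3: (x + 20.156)² + (y − 9.799)² = 67.8841025350²
eq3−eq1, eq3−eq2 (x²,y² cancel):
  1.562·x − 110.012·y = 3931.475820
  -42.948·x + 53.846·y = -3214.234877
det = 1.562·53.846 − -110.012·-42.948 = -4640.687924
x = (3931.475820·53.846 − -110.012·-3214.234877) / -4640.687924 = 30.579553
y = (1.562·-3214.234877 − 3931.475820·-42.948) / -4640.687924 = -35.302608
|P − Q| = √((30.579553 − -42.466)² + (-35.302608 − 28.824)²) = 97.200178

97.200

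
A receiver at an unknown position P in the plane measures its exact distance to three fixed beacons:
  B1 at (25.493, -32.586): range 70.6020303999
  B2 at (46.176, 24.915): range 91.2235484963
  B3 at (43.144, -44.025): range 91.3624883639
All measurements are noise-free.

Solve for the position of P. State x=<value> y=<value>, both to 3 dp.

eq1: (x − 25.493)² + (y + 32.586)² = 70.6020303999²
eq2: (x − 46.176)² + (y − 24.915)² = 91.2235484963²
eq3: (x − 43.144)² + (y + 44.025)² = 91.3624883639²
eq1−eq2, eq1−eq3 (x²,y² cancel):
  41.366·x + 115.002·y = -2295.849348
  35.302·x − 22.878·y = -1274.592667
det = 41.366·-22.878 − 115.002·35.302 = -5006.171952
x = (-2295.849348·-22.878 − 115.002·-1274.592667) / -5006.171952 = -39.771935
y = (41.366·-1274.592667 − -2295.849348·35.302) / -5006.171952 = -5.657671

x=-39.772 y=-5.658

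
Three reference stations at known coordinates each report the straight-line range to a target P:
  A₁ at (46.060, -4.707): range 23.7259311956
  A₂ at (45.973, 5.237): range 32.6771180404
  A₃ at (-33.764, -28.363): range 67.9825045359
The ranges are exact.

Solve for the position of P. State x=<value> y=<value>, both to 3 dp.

x=34.146 y=-25.225

eq1: (x − 46.060)² + (y + 4.707)² = 23.7259311956²
eq2: (x − 45.973)² + (y − 5.237)² = 32.6771180404²
eq3: (x + 33.764)² + (y + 28.363)² = 67.9825045359²
eq1−eq2, eq1−eq3 (x²,y² cancel):
  -0.174·x + 19.888·y = -507.610783
  -159.648·x − 47.312·y = -4257.913096
det = -0.174·-47.312 − 19.888·-159.648 = 3183.311712
x = (-507.610783·-47.312 − 19.888·-4257.913096) / 3183.311712 = 34.146030
y = (-0.174·-4257.913096 − -507.610783·-159.648) / 3183.311712 = -25.224727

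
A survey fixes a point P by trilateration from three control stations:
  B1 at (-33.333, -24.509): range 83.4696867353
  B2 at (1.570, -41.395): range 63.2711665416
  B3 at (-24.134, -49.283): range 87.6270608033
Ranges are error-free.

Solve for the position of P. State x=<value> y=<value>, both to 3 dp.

eq1: (x + 33.333)² + (y + 24.509)² = 83.4696867353²
eq2: (x − 1.570)² + (y + 41.395)² = 63.2711665416²
eq3: (x + 24.134)² + (y + 49.283)² = 87.6270608033²
eq2−eq1, eq2−eq3 (x²,y² cancel):
  -69.806·x + 33.772·y = -2968.179043
  -51.408·x − 15.776·y = -2380.008149
det = -69.806·-15.776 − 33.772·-51.408 = 2837.410432
x = (-2968.179043·-15.776 − 33.772·-2380.008149) / 2837.410432 = 44.830887
y = (-69.806·-2380.008149 − -2968.179043·-51.408) / 2837.410432 = 4.775728

x=44.831 y=4.776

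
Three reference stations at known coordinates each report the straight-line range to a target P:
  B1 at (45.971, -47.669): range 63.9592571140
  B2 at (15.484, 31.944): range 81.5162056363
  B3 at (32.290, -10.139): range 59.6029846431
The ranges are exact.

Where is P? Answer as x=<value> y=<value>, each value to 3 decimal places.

eq1: (x − 45.971)² + (y + 47.669)² = 63.9592571140²
eq2: (x − 15.484)² + (y − 31.944)² = 81.5162056363²
eq3: (x − 32.290)² + (y + 10.139)² = 59.6029846431²
eq1−eq3, eq1−eq2 (x²,y² cancel):
  -27.362·x + 75.060·y = -2701.952189
  -60.974·x + 159.226·y = -5679.598221
det = -27.362·159.226 − 75.060·-60.974 = 219.966628
x = (-2701.952189·159.226 − 75.060·-5679.598221) / 219.966628 = -17.777227
y = (-27.362·-5679.598221 − -2701.952189·-60.974) / 219.966628 = -42.477654

x=-17.777 y=-42.478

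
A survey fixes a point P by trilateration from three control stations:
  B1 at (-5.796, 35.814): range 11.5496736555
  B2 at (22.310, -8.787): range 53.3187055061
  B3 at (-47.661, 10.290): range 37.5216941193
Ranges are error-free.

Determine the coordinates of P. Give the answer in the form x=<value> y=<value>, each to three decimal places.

x=-15.199 y=29.107

eq1: (x + 5.796)² + (y − 35.814)² = 11.5496736555²
eq2: (x − 22.310)² + (y + 8.787)² = 53.3187055061²
eq3: (x + 47.661)² + (y − 10.290)² = 37.5216941193²
eq1−eq2, eq1−eq3 (x²,y² cancel):
  56.212·x − 89.202·y = -3450.778138
  -83.730·x − 51.048·y = -213.263759
det = 56.212·-51.048 − -89.202·-83.730 = -10338.393636
x = (-3450.778138·-51.048 − -89.202·-213.263759) / -10338.393636 = -15.198857
y = (56.212·-213.263759 − -3450.778138·-83.730) / -10338.393636 = 29.107195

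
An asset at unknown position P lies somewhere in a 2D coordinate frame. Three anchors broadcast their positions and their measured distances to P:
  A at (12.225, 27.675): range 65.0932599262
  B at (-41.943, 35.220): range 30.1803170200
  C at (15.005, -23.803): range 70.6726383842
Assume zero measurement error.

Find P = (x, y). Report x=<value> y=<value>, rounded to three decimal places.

eq1: (x − 12.225)² + (y − 27.675)² = 65.0932599262²
eq2: (x + 41.943)² + (y − 35.220)² = 30.1803170200²
eq3: (x − 15.005)² + (y + 23.803)² = 70.6726383842²
eq2−eq3, eq2−eq1 (x²,y² cancel):
  113.896·x − 118.046·y = -6291.701096
  108.336·x − 15.090·y = -5410.588351
det = 113.896·-15.090 − -118.046·108.336 = 11069.940816
x = (-6291.701096·-15.090 − -118.046·-5410.588351) / 11069.940816 = -49.120095
y = (113.896·-5410.588351 − -6291.701096·108.336) / 11069.940816 = 5.905484

x=-49.120 y=5.905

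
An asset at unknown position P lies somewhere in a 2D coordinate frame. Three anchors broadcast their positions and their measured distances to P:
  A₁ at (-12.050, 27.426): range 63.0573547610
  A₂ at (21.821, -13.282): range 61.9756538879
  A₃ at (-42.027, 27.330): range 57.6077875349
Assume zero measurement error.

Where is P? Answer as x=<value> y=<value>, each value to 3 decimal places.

x=-37.822 y=-30.124

eq1: (x + 12.050)² + (y − 27.426)² = 63.0573547610²
eq2: (x − 21.821)² + (y + 13.282)² = 61.9756538879²
eq3: (x + 42.027)² + (y − 27.330)² = 57.6077875349²
eq1−eq3, eq1−eq2 (x²,y² cancel):
  -59.954·x − 0.192·y = 2273.382458
  67.742·x − 81.416·y = -109.572096
det = -59.954·-81.416 − -0.192·67.742 = 4894.221328
x = (2273.382458·-81.416 − -0.192·-109.572096) / 4894.221328 = -37.822307
y = (-59.954·-109.572096 − 2273.382458·67.742) / 4894.221328 = -30.124136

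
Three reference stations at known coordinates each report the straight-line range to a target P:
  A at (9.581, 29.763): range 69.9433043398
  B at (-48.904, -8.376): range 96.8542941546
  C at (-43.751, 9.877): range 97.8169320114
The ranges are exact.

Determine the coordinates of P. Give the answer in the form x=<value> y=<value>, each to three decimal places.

x=45.439 y=-30.289

eq1: (x − 9.581)² + (y − 29.763)² = 69.9433043398²
eq2: (x + 48.904)² + (y + 8.376)² = 96.8542941546²
eq3: (x + 43.751)² + (y − 9.877)² = 97.8169320114²
eq1−eq2, eq1−eq3 (x²,y² cancel):
  -116.970·x − 76.278·y = -3004.561612
  -106.664·x − 39.772·y = -3642.012966
det = -116.970·-39.772 − -76.278·-106.664 = -3483.985752
x = (-3004.561612·-39.772 − -76.278·-3642.012966) / -3483.985752 = 45.438774
y = (-116.970·-3642.012966 − -3004.561612·-106.664) / -3483.985752 = -30.289359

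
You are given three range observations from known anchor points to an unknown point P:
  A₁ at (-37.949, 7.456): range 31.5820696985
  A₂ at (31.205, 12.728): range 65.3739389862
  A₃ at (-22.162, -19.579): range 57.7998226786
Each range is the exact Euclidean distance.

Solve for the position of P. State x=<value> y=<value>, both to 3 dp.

eq1: (x + 37.949)² + (y − 7.456)² = 31.5820696985²
eq2: (x − 31.205)² + (y − 12.728)² = 65.3739389862²
eq3: (x + 22.162)² + (y + 19.579)² = 57.7998226786²
eq3−eq1, eq3−eq2 (x²,y² cancel):
  -31.574·x + 54.070·y = 2964.619427
  106.734·x + 64.614·y = -671.669873
det = -31.574·64.614 − 54.070·106.734 = -7811.229816
x = (2964.619427·64.614 − 54.070·-671.669873) / -7811.229816 = -29.172501
y = (-31.574·-671.669873 − 2964.619427·106.734) / -7811.229816 = 37.794098

x=-29.173 y=37.794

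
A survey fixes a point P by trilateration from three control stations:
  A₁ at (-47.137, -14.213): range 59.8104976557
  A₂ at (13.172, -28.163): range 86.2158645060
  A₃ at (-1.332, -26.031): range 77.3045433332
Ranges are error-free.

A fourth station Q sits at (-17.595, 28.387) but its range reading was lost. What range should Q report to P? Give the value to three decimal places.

22.608

eq1: (x + 47.137)² + (y + 14.213)² = 59.8104976557²
eq2: (x − 13.172)² + (y + 28.163)² = 86.2158645060²
eq3: (x + 1.332)² + (y + 26.031)² = 77.3045433332²
eq3−eq2, eq3−eq1 (x²,y² cancel):
  29.008·x − 4.264·y = -1169.913905
  -91.610·x + 23.636·y = 4143.215743
det = 29.008·23.636 − -4.264·-91.610 = 295.008048
x = (-1169.913905·23.636 − -4.264·4143.215743) / 295.008048 = -33.847935
y = (29.008·4143.215743 − -1169.913905·-91.610) / 295.008048 = 44.102490
|P − Q| = √((-33.847935 − -17.595)² + (44.102490 − 28.387)²) = 22.608284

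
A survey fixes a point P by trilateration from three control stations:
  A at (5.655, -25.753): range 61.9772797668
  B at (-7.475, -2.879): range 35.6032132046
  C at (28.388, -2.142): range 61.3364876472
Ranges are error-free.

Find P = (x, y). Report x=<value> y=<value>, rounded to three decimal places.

eq1: (x − 5.655)² + (y + 25.753)² = 61.9772797668²
eq2: (x + 7.475)² + (y + 2.879)² = 35.6032132046²
eq3: (x − 28.388)² + (y + 2.142)² = 61.3364876472²
eq2−eq3, eq2−eq1 (x²,y² cancel):
  71.726·x + 1.474·y = -1748.273484
  26.260·x − 45.748·y = -1942.562649
det = 71.726·-45.748 − 1.474·26.260 = -3320.028288
x = (-1748.273484·-45.748 − 1.474·-1942.562649) / -3320.028288 = -24.952604
y = (71.726·-1942.562649 − -1748.273484·26.260) / -3320.028288 = 28.139094

x=-24.953 y=28.139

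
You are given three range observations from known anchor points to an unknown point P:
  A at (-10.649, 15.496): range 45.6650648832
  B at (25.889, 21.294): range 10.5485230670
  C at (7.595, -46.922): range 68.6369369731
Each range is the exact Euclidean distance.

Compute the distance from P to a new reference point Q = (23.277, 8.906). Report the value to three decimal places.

eq1: (x + 10.649)² + (y − 15.496)² = 45.6650648832²
eq2: (x − 25.889)² + (y − 21.294)² = 10.5485230670²
eq3: (x − 7.595)² + (y + 46.922)² = 68.6369369731²
eq1−eq2, eq1−eq3 (x²,y² cancel):
  73.076·x + 11.596·y = 2744.174352
  36.488·x − 124.836·y = -719.900074
det = 73.076·-124.836 − 11.596·36.488 = -9545.630384
x = (2744.174352·-124.836 − 11.596·-719.900074) / -9545.630384 = 35.013276
y = (73.076·-719.900074 − 2744.174352·36.488) / -9545.630384 = 16.000709
|P − Q| = √((35.013276 − 23.277)² + (16.000709 − 8.906)²) = 13.714046

13.714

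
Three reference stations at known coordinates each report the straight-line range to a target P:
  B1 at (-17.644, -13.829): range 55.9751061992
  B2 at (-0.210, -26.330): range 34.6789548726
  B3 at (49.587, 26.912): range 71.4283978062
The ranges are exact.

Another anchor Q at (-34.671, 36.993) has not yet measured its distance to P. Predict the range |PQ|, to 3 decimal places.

102.544

eq1: (x + 17.644)² + (y + 13.829)² = 55.9751061992²
eq2: (x + 0.210)² + (y + 26.330)² = 34.6789548726²
eq3: (x − 49.587)² + (y − 26.912)² = 71.4283978062²
eq3−eq1, eq3−eq2 (x²,y² cancel):
  -134.462·x − 81.482·y = -711.770837
  -99.594·x − 106.484·y = 1409.572789
det = -134.462·-106.484 − -81.482·-99.594 = 6202.933300
x = (-711.770837·-106.484 − -81.482·1409.572789) / 6202.933300 = 30.734978
y = (-134.462·1409.572789 − -711.770837·-99.594) / 6202.933300 = -41.983698
|P − Q| = √((30.734978 − -34.671)² + (-41.983698 − 36.993)²) = 102.543946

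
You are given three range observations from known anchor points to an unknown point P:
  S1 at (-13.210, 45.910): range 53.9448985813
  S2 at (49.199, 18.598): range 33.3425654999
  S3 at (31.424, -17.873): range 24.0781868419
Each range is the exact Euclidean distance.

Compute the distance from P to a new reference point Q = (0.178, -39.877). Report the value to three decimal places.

47.218

eq1: (x + 13.210)² + (y − 45.910)² = 53.9448985813²
eq2: (x − 49.199)² + (y − 18.598)² = 33.3425654999²
eq3: (x − 31.424)² + (y + 17.873)² = 24.0781868419²
eq2−eq1, eq2−eq3 (x²,y² cancel):
  -124.818·x + 54.624·y = -2282.520414
  -35.550·x − 72.942·y = -927.547707
det = -124.818·-72.942 − 54.624·-35.550 = 11046.357756
x = (-2282.520414·-72.942 − 54.624·-927.547707) / 11046.357756 = 19.658785
y = (-124.818·-927.547707 − -2282.520414·-35.550) / 11046.357756 = 3.135065
|P − Q| = √((19.658785 − 0.178)² + (3.135065 − -39.877)²) = 47.217991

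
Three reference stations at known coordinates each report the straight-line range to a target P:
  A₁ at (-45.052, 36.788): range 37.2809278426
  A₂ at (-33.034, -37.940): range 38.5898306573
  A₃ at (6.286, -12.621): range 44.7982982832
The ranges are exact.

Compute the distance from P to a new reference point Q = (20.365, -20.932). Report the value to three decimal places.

eq1: (x + 45.052)² + (y − 36.788)² = 37.2809278426²
eq2: (x + 33.034)² + (y + 37.940)² = 38.5898306573²
eq3: (x − 6.286)² + (y + 12.621)² = 44.7982982832²
eq3−eq2, eq3−eq1 (x²,y² cancel):
  -78.640·x − 50.638·y = 2849.597818
  -102.676·x + 98.818·y = 3801.256159
det = -78.640·98.818 − -50.638·-102.676 = -12970.354808
x = (2849.597818·98.818 − -50.638·3801.256159) / -12970.354808 = -36.551010
y = (-78.640·3801.256159 − 2849.597818·-102.676) / -12970.354808 = 0.489229
|P − Q| = √((-36.551010 − 20.365)² + (0.489229 − -20.932)²) = 60.813660

60.814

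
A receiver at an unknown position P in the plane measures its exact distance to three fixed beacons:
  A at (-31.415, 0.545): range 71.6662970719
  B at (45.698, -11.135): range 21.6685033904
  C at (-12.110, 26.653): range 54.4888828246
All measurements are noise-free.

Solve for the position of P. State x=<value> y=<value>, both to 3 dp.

eq1: (x + 31.415)² + (y − 0.545)² = 71.6662970719²
eq2: (x − 45.698)² + (y + 11.135)² = 21.6685033904²
eq3: (x + 12.110)² + (y − 26.653)² = 54.4888828246²
eq3−eq2, eq3−eq1 (x²,y² cancel):
  115.616·x − 75.576·y = 3854.775232
  -38.610·x − 52.216·y = -2036.855044
det = 115.616·-52.216 − -75.576·-38.610 = -8954.994416
x = (3854.775232·-52.216 − -75.576·-2036.855044) / -8954.994416 = 39.667060
y = (115.616·-2036.855044 − 3854.775232·-38.610) / -8954.994416 = 9.677299

x=39.667 y=9.677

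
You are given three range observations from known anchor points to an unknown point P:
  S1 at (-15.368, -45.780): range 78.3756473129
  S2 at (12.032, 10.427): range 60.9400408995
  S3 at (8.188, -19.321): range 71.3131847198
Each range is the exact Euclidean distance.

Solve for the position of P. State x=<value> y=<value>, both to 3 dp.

x=-46.891 y=25.977

eq1: (x + 15.368)² + (y + 45.780)² = 78.3756473129²
eq2: (x − 12.032)² + (y − 10.427)² = 60.9400408995²
eq3: (x − 8.188)² + (y + 19.321)² = 71.3131847198²
eq1−eq2, eq1−eq3 (x²,y² cancel):
  54.800·x + 112.414·y = 350.561036
  47.112·x + 52.918·y = -834.467662
det = 54.800·52.918 − 112.414·47.112 = -2396.141968
x = (350.561036·52.918 − 112.414·-834.467662) / -2396.141968 = -46.890726
y = (54.800·-834.467662 − 350.561036·47.112) / -2396.141968 = 25.976950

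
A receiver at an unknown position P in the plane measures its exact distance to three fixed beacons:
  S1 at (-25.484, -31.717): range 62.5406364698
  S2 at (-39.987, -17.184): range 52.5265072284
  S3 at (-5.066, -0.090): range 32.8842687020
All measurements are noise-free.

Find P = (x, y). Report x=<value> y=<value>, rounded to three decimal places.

x=-17.576 y=30.322

eq1: (x + 25.484)² + (y + 31.717)² = 62.5406364698²
eq2: (x + 39.987)² + (y + 17.184)² = 52.5265072284²
eq3: (x + 5.066)² + (y + 0.090)² = 32.8842687020²
eq3−eq1, eq3−eq2 (x²,y² cancel):
  -40.836·x − 63.254·y = -1200.226193
  -69.842·x − 34.188·y = 190.918735
det = -40.836·-34.188 − -63.254·-69.842 = -3021.684700
x = (-1200.226193·-34.188 − -63.254·190.918735) / -3021.684700 = -17.576191
y = (-40.836·190.918735 − -1200.226193·-69.842) / -3021.684700 = 30.321680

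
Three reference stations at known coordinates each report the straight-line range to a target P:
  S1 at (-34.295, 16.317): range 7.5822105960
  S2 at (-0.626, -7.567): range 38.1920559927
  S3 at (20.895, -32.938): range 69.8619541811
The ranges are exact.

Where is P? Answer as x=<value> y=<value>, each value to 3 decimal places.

eq1: (x + 34.295)² + (y − 16.317)² = 7.5822105960²
eq2: (x + 0.626)² + (y + 7.567)² = 38.1920559927²
eq3: (x − 20.895)² + (y + 32.938)² = 69.8619541811²
eq1−eq3, eq1−eq2 (x²,y² cancel):
  110.380·x − 98.510·y = -4744.081369
  67.338·x − 47.768·y = -2785.883372
det = 110.380·-47.768 − -98.510·67.338 = 1360.834540
x = (-4744.081369·-47.768 − -98.510·-2785.883372) / 1360.834540 = -35.141739
y = (110.380·-2785.883372 − -4744.081369·67.338) / 1360.834540 = 8.782217

x=-35.142 y=8.782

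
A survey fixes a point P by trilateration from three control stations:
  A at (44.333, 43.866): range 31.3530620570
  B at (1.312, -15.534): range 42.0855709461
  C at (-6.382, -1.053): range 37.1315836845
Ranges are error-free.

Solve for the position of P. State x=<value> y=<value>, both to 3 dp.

x=24.472 y=19.606

eq1: (x − 44.333)² + (y − 43.866)² = 31.3530620570²
eq2: (x − 1.312)² + (y + 15.534)² = 42.0855709461²
eq3: (x + 6.382)² + (y + 1.053)² = 37.1315836845²
eq1−eq3, eq1−eq2 (x²,y² cancel):
  -101.430·x − 89.838·y = -4243.542119
  -86.042·x − 118.800·y = -4434.795127
det = -101.430·-118.800 − -89.838·-86.042 = 4320.042804
x = (-4243.542119·-118.800 − -89.838·-4434.795127) / 4320.042804 = 24.471905
y = (-101.430·-4434.795127 − -4243.542119·-86.042) / 4320.042804 = 19.605921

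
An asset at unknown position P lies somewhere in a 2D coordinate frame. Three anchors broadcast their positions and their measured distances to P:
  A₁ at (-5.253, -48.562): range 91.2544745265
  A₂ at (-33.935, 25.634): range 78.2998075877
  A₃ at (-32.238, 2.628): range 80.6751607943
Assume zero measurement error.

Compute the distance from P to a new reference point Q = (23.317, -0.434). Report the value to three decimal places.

eq1: (x + 5.253)² + (y + 48.562)² = 91.2544745265²
eq2: (x + 33.935)² + (y − 25.634)² = 78.2998075877²
eq3: (x + 32.238)² + (y − 2.628)² = 80.6751607943²
eq3−eq2, eq3−eq1 (x²,y² cancel):
  -3.394·x + 46.012·y = 1140.112854
  53.970·x − 102.380·y = -479.230727
det = -3.394·-102.380 − 46.012·53.970 = -2135.789920
x = (1140.112854·-102.380 − 46.012·-479.230727) / -2135.789920 = 44.327576
y = (-3.394·-479.230727 − 1140.112854·53.970) / -2135.789920 = 28.048349
|P − Q| = √((44.327576 − 23.317)² + (28.048349 − -0.434)²) = 35.393340

35.393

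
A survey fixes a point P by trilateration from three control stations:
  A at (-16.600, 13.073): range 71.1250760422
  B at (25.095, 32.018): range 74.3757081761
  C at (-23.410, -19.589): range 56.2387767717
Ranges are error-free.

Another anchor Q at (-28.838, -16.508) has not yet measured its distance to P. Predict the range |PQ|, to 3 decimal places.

62.452

eq1: (x + 16.600)² + (y − 13.073)² = 71.1250760422²
eq2: (x − 25.095)² + (y − 32.018)² = 74.3757081761²
eq3: (x + 23.410)² + (y + 19.589)² = 56.2387767717²
eq3−eq1, eq3−eq2 (x²,y² cancel):
  13.620·x + 65.324·y = -2381.270121
  97.010·x + 103.214·y = -1645.791626
det = 13.620·103.214 − 65.324·97.010 = -4931.306560
x = (-2381.270121·103.214 − 65.324·-1645.791626) / -4931.306560 = 28.039369
y = (13.620·-1645.791626 − -2381.270121·97.010) / -4931.306560 = -42.299405
|P − Q| = √((28.039369 − -28.838)² + (-42.299405 − -16.508)²) = 62.451834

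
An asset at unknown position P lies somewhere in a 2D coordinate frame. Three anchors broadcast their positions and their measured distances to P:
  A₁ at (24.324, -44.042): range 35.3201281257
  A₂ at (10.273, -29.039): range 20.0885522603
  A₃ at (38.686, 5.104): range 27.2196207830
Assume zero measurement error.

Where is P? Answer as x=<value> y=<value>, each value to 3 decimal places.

eq1: (x − 24.324)² + (y + 44.042)² = 35.3201281257²
eq2: (x − 10.273)² + (y + 29.039)² = 20.0885522603²
eq3: (x − 38.686)² + (y − 5.104)² = 27.2196207830²
eq3−eq1, eq3−eq2 (x²,y² cancel):
  -28.724·x − 98.292·y = 502.093633
  -56.826·x − 68.286·y = -236.501538
det = -28.724·-68.286 − -98.292·-56.826 = -3624.094128
x = (502.093633·-68.286 − -98.292·-236.501538) / -3624.094128 = 15.874912
y = (-28.724·-236.501538 − 502.093633·-56.826) / -3624.094128 = -9.747330

x=15.875 y=-9.747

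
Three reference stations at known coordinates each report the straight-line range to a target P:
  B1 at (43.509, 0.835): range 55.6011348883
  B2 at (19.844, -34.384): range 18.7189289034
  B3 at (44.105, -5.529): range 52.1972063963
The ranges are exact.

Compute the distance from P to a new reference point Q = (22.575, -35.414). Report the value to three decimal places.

21.435

eq1: (x − 43.509)² + (y − 0.835)² = 55.6011348883²
eq2: (x − 19.844)² + (y + 34.384)² = 18.7189289034²
eq3: (x − 44.105)² + (y + 5.529)² = 52.1972063963²
eq1−eq3, eq1−eq2 (x²,y² cancel):
  1.192·x − 12.728·y = 449.028405
  -47.330·x − 70.438·y = 2423.401388
det = 1.192·-70.438 − -12.728·-47.330 = -686.378336
x = (449.028405·-70.438 − -12.728·2423.401388) / -686.378336 = 1.141659
y = (1.192·2423.401388 − 449.028405·-47.330) / -686.378336 = -35.171869
|P − Q| = √((1.141659 − 22.575)² + (-35.171869 − -35.414)²) = 21.434709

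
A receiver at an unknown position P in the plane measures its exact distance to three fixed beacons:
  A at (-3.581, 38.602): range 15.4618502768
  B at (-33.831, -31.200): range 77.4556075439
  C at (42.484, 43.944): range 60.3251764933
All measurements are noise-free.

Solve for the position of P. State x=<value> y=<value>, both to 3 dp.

eq1: (x + 3.581)² + (y − 38.602)² = 15.4618502768²
eq2: (x + 33.831)² + (y + 31.200)² = 77.4556075439²
eq3: (x − 42.484)² + (y − 43.944)² = 60.3251764933²
eq2−eq1, eq2−eq3 (x²,y² cancel):
  60.500·x + 139.604·y = 5145.263730
  152.630·x + 150.288·y = 3978.233052
det = 60.500·150.288 − 139.604·152.630 = -12215.334520
x = (5145.263730·150.288 − 139.604·3978.233052) / -12215.334520 = -17.837755
y = (60.500·3978.233052 − 5145.263730·152.630) / -12215.334520 = 44.586458

x=-17.838 y=44.586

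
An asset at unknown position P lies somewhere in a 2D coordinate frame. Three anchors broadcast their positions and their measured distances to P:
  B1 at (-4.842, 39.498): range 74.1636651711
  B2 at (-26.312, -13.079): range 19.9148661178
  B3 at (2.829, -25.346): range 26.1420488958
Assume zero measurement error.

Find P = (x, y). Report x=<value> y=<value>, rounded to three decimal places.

x=-22.291 y=-32.584

eq1: (x + 4.842)² + (y − 39.498)² = 74.1636651711²
eq2: (x + 26.312)² + (y + 13.079)² = 19.9148661178²
eq3: (x − 2.829)² + (y + 25.346)² = 26.1420488958²
eq3−eq2, eq3−eq1 (x²,y² cancel):
  -58.282·x + 24.534·y = 499.763456
  -15.342·x + 129.688·y = -3883.728500
det = -58.282·129.688 − 24.534·-15.342 = -7182.075388
x = (499.763456·129.688 − 24.534·-3883.728500) / -7182.075388 = -22.291150
y = (-58.282·-3883.728500 − 499.763456·-15.342) / -7182.075388 = -32.583734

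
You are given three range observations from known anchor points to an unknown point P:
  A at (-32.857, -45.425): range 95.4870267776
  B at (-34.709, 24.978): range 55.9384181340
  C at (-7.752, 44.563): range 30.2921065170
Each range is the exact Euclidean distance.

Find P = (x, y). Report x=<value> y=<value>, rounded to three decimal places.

eq1: (x + 32.857)² + (y + 45.425)² = 95.4870267776²
eq2: (x + 34.709)² + (y − 24.978)² = 55.9384181340²
eq3: (x + 7.752)² + (y − 44.563)² = 30.2921065170²
eq2−eq1, eq2−eq3 (x²,y² cancel):
  3.704·x − 140.806·y = -4674.267750
  53.914·x + 39.170·y = 2428.834214
det = 3.704·39.170 − -140.806·53.914 = 7736.500364
x = (-4674.267750·39.170 − -140.806·2428.834214) / 7736.500364 = 20.539437
y = (3.704·2428.834214 − -4674.267750·53.914) / 7736.500364 = 33.736814

x=20.539 y=33.737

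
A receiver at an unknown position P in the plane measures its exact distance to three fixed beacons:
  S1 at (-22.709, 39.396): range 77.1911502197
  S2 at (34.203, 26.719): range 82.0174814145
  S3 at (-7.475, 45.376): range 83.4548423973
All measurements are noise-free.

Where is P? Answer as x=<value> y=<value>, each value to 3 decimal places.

x=-16.734 y=-37.564

eq1: (x + 22.709)² + (y − 39.396)² = 77.1911502197²
eq2: (x − 34.203)² + (y − 26.719)² = 82.0174814145²
eq3: (x + 7.475)² + (y − 45.376)² = 83.4548423973²
eq3−eq2, eq3−eq1 (x²,y² cancel):
  83.356·x − 37.314·y = 6.736631
  -30.468·x − 11.960·y = 959.123543
det = 83.356·-11.960 − -37.314·-30.468 = -2133.820712
x = (6.736631·-11.960 − -37.314·959.123543) / -2133.820712 = -16.734380
y = (83.356·959.123543 − 6.736631·-30.468) / -2133.820712 = -37.563584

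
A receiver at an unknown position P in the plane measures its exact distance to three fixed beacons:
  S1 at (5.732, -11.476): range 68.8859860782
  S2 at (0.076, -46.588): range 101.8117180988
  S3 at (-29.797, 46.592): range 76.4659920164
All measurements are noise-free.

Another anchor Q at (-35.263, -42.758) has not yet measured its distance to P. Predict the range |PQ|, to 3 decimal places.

eq1: (x − 5.732)² + (y + 11.476)² = 68.8859860782²
eq2: (x − 0.076)² + (y + 46.588)² = 101.8117180988²
eq3: (x + 29.797)² + (y − 46.592)² = 76.4659920164²
eq3−eq1, eq3−eq2 (x²,y² cancel):
  71.058·x − 116.136·y = -1792.352416
  59.746·x − 186.360·y = -5406.806160
det = 71.058·-186.360 − -116.136·59.746 = -6303.707424
x = (-1792.352416·-186.360 − -116.136·-5406.806160) / -6303.707424 = 46.623681
y = (71.058·-5406.806160 − -1792.352416·59.746) / -6303.707424 = 43.959995
|P − Q| = √((46.623681 − -35.263)² + (43.959995 − -42.758)²) = 119.270445

119.270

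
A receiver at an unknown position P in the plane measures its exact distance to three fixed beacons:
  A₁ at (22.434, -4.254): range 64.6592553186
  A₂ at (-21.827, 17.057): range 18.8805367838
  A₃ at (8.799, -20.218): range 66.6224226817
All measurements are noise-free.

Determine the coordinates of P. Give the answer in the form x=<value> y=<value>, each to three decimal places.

eq1: (x − 22.434)² + (y + 4.254)² = 64.6592553186²
eq2: (x + 21.827)² + (y − 17.057)² = 18.8805367838²
eq3: (x − 8.799)² + (y + 20.218)² = 66.6224226817²
eq1−eq3, eq1−eq2 (x²,y² cancel):
  -27.270·x − 31.928·y = -292.918853
  -88.522·x + 42.622·y = 4070.322935
det = -27.270·42.622 − -31.928·-88.522 = -3988.632356
x = (-292.918853·42.622 − -31.928·4070.322935) / -3988.632356 = -29.451820
y = (-27.270·4070.322935 − -292.918853·-88.522) / -3988.632356 = 34.329428

x=-29.452 y=34.329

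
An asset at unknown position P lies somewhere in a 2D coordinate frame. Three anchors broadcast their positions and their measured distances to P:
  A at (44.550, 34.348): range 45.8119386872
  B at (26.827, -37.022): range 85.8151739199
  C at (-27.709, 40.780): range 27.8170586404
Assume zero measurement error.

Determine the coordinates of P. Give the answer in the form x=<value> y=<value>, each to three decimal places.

eq1: (x − 44.550)² + (y − 34.348)² = 45.8119386872²
eq2: (x − 26.827)² + (y + 37.022)² = 85.8151739199²
eq3: (x + 27.709)² + (y − 40.780)² = 27.8170586404²
eq1−eq2, eq1−eq3 (x²,y² cancel):
  -35.446·x − 142.740·y = -6339.681540
  -144.518·x + 12.864·y = 591.254452
det = -35.446·12.864 − -142.740·-144.518 = -21084.476664
x = (-6339.681540·12.864 − -142.740·591.254452) / -21084.476664 = -0.134791
y = (-35.446·591.254452 − -6339.681540·-144.518) / -21084.476664 = 44.447662

x=-0.135 y=44.448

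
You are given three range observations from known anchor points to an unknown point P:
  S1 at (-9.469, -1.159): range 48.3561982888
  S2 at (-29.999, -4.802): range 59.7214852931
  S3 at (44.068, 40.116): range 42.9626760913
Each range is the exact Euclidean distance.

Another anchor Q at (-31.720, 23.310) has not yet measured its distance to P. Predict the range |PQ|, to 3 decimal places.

40.195

eq1: (x + 9.469)² + (y + 1.159)² = 48.3561982888²
eq2: (x + 29.999)² + (y + 4.802)² = 59.7214852931²
eq3: (x − 44.068)² + (y − 40.116)² = 42.9626760913²
eq3−eq2, eq3−eq1 (x²,y² cancel):
  -148.134·x − 89.836·y = -4349.147144
  -107.074·x − 82.550·y = -3952.807214
det = -148.134·-82.550 − -89.836·-107.074 = 2609.361836
x = (-4349.147144·-82.550 − -89.836·-3952.807214) / 2609.361836 = 1.501405
y = (-148.134·-3952.807214 − -4349.147144·-107.074) / 2609.361836 = 45.936352
|P − Q| = √((1.501405 − -31.720)² + (45.936352 − 23.310)²) = 40.194695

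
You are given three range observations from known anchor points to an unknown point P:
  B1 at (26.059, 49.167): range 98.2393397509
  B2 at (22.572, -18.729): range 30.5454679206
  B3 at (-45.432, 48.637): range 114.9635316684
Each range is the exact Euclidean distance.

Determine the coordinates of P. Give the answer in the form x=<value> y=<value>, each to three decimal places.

eq1: (x − 26.059)² + (y − 49.167)² = 98.2393397509²
eq2: (x − 22.572)² + (y + 18.729)² = 30.5454679206²
eq3: (x + 45.432)² + (y − 48.637)² = 114.9635316684²
eq2−eq1, eq2−eq3 (x²,y² cancel):
  6.974·x + 135.792·y = -6481.747519
  -136.008·x + 134.732·y = -8714.234235
det = 6.974·134.732 − 135.792·-136.008 = 19408.419304
x = (-6481.747519·134.732 − 135.792·-8714.234235) / 19408.419304 = 15.973711
y = (6.974·-8714.234235 − -6481.747519·-136.008) / 19408.419304 = -48.553289

x=15.974 y=-48.553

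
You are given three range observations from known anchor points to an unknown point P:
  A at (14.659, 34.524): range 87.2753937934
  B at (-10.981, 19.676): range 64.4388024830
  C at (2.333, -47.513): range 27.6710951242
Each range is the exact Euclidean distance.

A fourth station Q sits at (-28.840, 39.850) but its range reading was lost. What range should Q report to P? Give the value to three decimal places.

83.157

eq1: (x − 14.659)² + (y − 34.524)² = 87.2753937934²
eq2: (x + 10.981)² + (y − 19.676)² = 64.4388024830²
eq3: (x − 2.333)² + (y + 47.513)² = 27.6710951242²
eq2−eq3, eq2−eq1 (x²,y² cancel):
  26.628·x − 134.378·y = 5141.870481
  51.280·x + 29.696·y = -2565.569576
det = 26.628·29.696 − -134.378·51.280 = 7681.648928
x = (5141.870481·29.696 − -134.378·-2565.569576) / 7681.648928 = -25.002851
y = (26.628·-2565.569576 − 5141.870481·51.280) / 7681.648928 = -43.218729
|P − Q| = √((-25.002851 − -28.840)² + (-43.218729 − 39.850)²) = 83.157306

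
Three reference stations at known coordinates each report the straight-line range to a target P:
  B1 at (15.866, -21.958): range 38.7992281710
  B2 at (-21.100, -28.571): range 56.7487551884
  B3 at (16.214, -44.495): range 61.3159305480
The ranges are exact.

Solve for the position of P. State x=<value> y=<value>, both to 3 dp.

eq1: (x − 15.866)² + (y + 21.958)² = 38.7992281710²
eq2: (x + 21.100)² + (y + 28.571)² = 56.7487551884²
eq3: (x − 16.214)² + (y + 44.495)² = 61.3159305480²
eq1−eq3, eq1−eq2 (x²,y² cancel):
  0.696·x − 45.074·y = -745.448131
  -73.932·x − 13.226·y = -1187.412788
det = 0.696·-13.226 − -45.074·-73.932 = -3341.616264
x = (-745.448131·-13.226 − -45.074·-1187.412788) / -3341.616264 = 13.066176
y = (0.696·-1187.412788 − -745.448131·-73.932) / -3341.616264 = 16.740076

x=13.066 y=16.740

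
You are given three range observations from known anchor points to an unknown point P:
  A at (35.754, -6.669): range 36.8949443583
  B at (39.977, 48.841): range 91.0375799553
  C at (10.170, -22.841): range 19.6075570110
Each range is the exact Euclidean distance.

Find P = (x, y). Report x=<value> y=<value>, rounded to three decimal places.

x=19.785 y=-39.929

eq1: (x − 35.754)² + (y + 6.669)² = 36.8949443583²
eq2: (x − 39.977)² + (y − 48.841)² = 91.0375799553²
eq3: (x − 10.170)² + (y + 22.841)² = 19.6075570110²
eq1−eq3, eq1−eq2 (x²,y² cancel):
  -51.168·x − 32.344·y = 279.096731
  8.446·x + 111.020·y = -4265.824312
det = -51.168·111.020 − -32.344·8.446 = -5407.493936
x = (279.096731·111.020 − -32.344·-4265.824312) / -5407.493936 = 19.785228
y = (-51.168·-4265.824312 − 279.096731·8.446) / -5407.493936 = -39.929115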